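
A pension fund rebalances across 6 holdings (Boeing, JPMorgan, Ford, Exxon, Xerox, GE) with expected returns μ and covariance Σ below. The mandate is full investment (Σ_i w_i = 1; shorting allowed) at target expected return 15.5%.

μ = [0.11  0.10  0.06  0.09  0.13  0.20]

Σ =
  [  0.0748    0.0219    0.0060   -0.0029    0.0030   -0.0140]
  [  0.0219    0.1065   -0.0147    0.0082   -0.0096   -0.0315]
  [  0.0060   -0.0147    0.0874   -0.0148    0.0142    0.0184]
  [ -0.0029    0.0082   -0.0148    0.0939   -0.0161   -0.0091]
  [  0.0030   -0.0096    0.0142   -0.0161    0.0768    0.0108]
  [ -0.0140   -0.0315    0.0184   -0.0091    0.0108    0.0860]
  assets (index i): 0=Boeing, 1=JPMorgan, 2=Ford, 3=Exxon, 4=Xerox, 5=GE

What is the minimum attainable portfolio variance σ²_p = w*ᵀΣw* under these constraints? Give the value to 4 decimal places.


0.0202

p=Σ⁻¹μ = [1.5556  1.5885  0.1793  1.4808  1.6763  3.0685]
q=Σ⁻¹𝟙 = [11.8243  13.1331  9.8530  15.2717  13.3021  16.2006]
a=μᵀp=1.305612  b=𝟙ᵀp=9.548998  c=𝟙ᵀq=79.584740  D=ac−b²=12.723420
λ₁=(c·0.155−b)/D = (79.584740·0.155−9.548998)/12.723420 = 0.219016
λ₂=(a−b·0.155)/D = (1.305612−9.548998·0.155)/12.723420 = -0.013714
w* = 0.219016·p + -0.013714·q:
  w_0 = 0.219016·1.5556 + -0.013714·11.8243 = 0.1786  (Boeing)
  w_1 = 0.219016·1.5885 + -0.013714·13.1331 = 0.1678  (JPMorgan)
  w_2 = 0.219016·0.1793 + -0.013714·9.8530 = -0.0959  (Ford)
  w_3 = 0.219016·1.4808 + -0.013714·15.2717 = 0.1149  (Exxon)
  w_4 = 0.219016·1.6763 + -0.013714·13.3021 = 0.1847  (Xerox)
  w_5 = 0.219016·3.0685 + -0.013714·16.2006 = 0.4499  (GE)
Σw_i=1.0000  μᵀw=0.1550
σ²=wᵀΣw=λ₁·μ_p+λ₂ = 0.219016·0.155 + -0.013714 = 0.020234 ≈ 0.0202


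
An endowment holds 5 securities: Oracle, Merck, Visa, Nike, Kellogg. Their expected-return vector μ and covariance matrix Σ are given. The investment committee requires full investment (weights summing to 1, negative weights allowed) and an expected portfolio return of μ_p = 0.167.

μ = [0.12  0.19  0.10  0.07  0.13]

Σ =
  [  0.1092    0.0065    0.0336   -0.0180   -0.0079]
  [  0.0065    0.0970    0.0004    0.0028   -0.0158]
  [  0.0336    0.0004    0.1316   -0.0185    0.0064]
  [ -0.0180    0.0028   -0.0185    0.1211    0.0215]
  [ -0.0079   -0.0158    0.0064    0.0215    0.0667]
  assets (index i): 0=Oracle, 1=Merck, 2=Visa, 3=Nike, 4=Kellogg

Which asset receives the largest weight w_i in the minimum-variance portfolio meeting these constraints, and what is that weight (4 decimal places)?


Merck (0.5200)

g=Σ⁻¹μ = [1.0690  2.2804  0.4024  0.3056  2.4787]
h=Σ⁻¹𝟙 = [9.1195  12.0781  5.4826  7.3224  16.0473]
a=μᵀg=0.945425  b=𝟙ᵀg=6.536168  c=𝟙ᵀh=50.050010  D=ac−b²=4.597054
λ₁=(c·0.167−b)/D = (50.050010·0.167−6.536168)/4.597054 = 0.396381
λ₂=(a−b·0.167)/D = (0.945425−6.536168·0.167)/4.597054 = -0.031784
w* = 0.396381·g + -0.031784·h:
  w_0 = 0.396381·1.0690 + -0.031784·9.1195 = 0.1339  (Oracle)
  w_1 = 0.396381·2.2804 + -0.031784·12.0781 = 0.5200  (Merck)
  w_2 = 0.396381·0.4024 + -0.031784·5.4826 = -0.0148  (Visa)
  w_3 = 0.396381·0.3056 + -0.031784·7.3224 = -0.1116  (Nike)
  w_4 = 0.396381·2.4787 + -0.031784·16.0473 = 0.4725  (Kellogg)
Σw_i=1.0000  μᵀw=0.1670
σ²=wᵀΣw=λ₁·μ_p+λ₂ = 0.396381·0.167 + -0.031784 = 0.034411 ≈ 0.0344


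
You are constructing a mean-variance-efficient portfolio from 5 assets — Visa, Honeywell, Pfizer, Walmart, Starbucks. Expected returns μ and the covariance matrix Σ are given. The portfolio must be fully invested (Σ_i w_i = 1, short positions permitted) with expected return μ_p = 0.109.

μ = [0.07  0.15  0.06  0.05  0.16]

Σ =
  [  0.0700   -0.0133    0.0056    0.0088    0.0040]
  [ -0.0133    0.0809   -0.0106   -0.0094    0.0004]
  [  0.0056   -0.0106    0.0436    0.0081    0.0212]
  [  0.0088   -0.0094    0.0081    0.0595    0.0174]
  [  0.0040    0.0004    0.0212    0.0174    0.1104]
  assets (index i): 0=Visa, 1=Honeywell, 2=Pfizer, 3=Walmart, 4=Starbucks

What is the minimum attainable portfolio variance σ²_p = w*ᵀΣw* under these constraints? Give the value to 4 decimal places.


g=Σ⁻¹μ = [1.2074  2.2595  1.1378  0.5442  1.0931]
h=Σ⁻¹𝟙 = [14.2773  19.2485  22.1921  14.1355  1.9815]
a=μᵀg=0.693822  b=𝟙ᵀg=6.242035  c=𝟙ᵀh=71.834937  D=ac−b²=10.877663
λ₁=(c·0.109−b)/D = (71.834937·0.109−6.242035)/10.877663 = 0.145985
λ₂=(a−b·0.109)/D = (0.693822−6.242035·0.109)/10.877663 = 0.001236
w* = 0.145985·g + 0.001236·h:
  w_0 = 0.145985·1.2074 + 0.001236·14.2773 = 0.1939  (Visa)
  w_1 = 0.145985·2.2595 + 0.001236·19.2485 = 0.3536  (Honeywell)
  w_2 = 0.145985·1.1378 + 0.001236·22.1921 = 0.1935  (Pfizer)
  w_3 = 0.145985·0.5442 + 0.001236·14.1355 = 0.0969  (Walmart)
  w_4 = 0.145985·1.0931 + 0.001236·1.9815 = 0.1620  (Starbucks)
Σw_i=1.0000  μᵀw=0.1090
σ²=wᵀΣw=λ₁·μ_p+λ₂ = 0.145985·0.109 + 0.001236 = 0.017148 ≈ 0.0171

0.0171


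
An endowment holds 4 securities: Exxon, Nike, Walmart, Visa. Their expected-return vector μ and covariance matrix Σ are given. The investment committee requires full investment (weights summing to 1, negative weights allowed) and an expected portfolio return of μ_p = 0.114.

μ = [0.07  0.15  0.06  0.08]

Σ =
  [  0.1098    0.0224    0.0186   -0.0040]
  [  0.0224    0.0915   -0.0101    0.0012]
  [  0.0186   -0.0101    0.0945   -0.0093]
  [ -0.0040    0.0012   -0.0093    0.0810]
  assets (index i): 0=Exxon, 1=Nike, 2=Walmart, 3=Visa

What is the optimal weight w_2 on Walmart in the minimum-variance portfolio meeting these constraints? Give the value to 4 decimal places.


p=Σ⁻¹μ = [0.1847  1.6776  0.8835  1.0734]
q=Σ⁻¹𝟙 = [5.3777  10.7595  12.0349  13.8336]
a=μᵀp=0.403444  b=𝟙ᵀp=3.819145  c=𝟙ᵀq=42.005713  D=ac−b²=2.361094
λ₁=(c·0.114−b)/D = (42.005713·0.114−3.819145)/2.361094 = 0.410618
λ₂=(a−b·0.114)/D = (0.403444−3.819145·0.114)/2.361094 = -0.013527
w* = 0.410618·p + -0.013527·q:
  w_0 = 0.410618·0.1847 + -0.013527·5.3777 = 0.0031  (Exxon)
  w_1 = 0.410618·1.6776 + -0.013527·10.7595 = 0.5433  (Nike)
  w_2 = 0.410618·0.8835 + -0.013527·12.0349 = 0.2000  (Walmart)
  w_3 = 0.410618·1.0734 + -0.013527·13.8336 = 0.2536  (Visa)
Σw_i=1.0000  μᵀw=0.1140
σ²=wᵀΣw=λ₁·μ_p+λ₂ = 0.410618·0.114 + -0.013527 = 0.033283 ≈ 0.0333

0.2000


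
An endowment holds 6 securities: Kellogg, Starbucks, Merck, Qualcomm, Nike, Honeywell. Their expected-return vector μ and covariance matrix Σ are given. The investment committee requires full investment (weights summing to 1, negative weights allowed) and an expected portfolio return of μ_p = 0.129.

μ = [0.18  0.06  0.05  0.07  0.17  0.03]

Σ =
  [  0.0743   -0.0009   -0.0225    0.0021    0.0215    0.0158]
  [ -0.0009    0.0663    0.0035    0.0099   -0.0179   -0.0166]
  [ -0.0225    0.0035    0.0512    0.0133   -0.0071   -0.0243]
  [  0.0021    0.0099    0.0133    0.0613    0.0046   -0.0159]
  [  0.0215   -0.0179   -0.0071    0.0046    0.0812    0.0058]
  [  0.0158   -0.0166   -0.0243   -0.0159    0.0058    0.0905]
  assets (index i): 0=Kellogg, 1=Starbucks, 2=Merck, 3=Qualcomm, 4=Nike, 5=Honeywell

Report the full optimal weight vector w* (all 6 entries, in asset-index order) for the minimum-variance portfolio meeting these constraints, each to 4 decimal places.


u=Σ⁻¹μ = [2.4738  1.4659  2.5108  0.3347  1.9067  0.7793]
v=Σ⁻¹𝟙 = [15.2010  21.4034  34.8588  9.5569  13.9103  22.4692]
a=μᵀu=1.029716  b=𝟙ᵀu=9.471117  c=𝟙ᵀv=117.399456  D=ac−b²=31.186063
λ₁=(c·0.129−b)/D = (117.399456·0.129−9.471117)/31.186063 = 0.181921
λ₂=(a−b·0.129)/D = (1.029716−9.471117·0.129)/31.186063 = -0.006158
w* = 0.181921·u + -0.006158·v:
  w_0 = 0.181921·2.4738 + -0.006158·15.2010 = 0.3564  (Kellogg)
  w_1 = 0.181921·1.4659 + -0.006158·21.4034 = 0.1349  (Starbucks)
  w_2 = 0.181921·2.5108 + -0.006158·34.8588 = 0.2421  (Merck)
  w_3 = 0.181921·0.3347 + -0.006158·9.5569 = 0.0020  (Qualcomm)
  w_4 = 0.181921·1.9067 + -0.006158·13.9103 = 0.2612  (Nike)
  w_5 = 0.181921·0.7793 + -0.006158·22.4692 = 0.0034  (Honeywell)
Σw_i=1.0000  μᵀw=0.1290
σ²=wᵀΣw=λ₁·μ_p+λ₂ = 0.181921·0.129 + -0.006158 = 0.017309 ≈ 0.0173

0.3564  0.1349  0.2421  0.0020  0.2612  0.0034


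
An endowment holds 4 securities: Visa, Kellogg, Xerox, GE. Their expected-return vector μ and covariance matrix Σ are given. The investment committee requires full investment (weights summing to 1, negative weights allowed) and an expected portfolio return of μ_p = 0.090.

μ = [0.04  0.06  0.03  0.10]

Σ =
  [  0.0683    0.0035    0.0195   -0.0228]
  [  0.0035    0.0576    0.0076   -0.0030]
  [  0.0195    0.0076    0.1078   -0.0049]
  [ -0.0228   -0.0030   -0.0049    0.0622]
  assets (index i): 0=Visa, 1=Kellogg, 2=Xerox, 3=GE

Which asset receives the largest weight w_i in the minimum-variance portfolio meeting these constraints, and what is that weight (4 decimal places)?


GE (0.7366)

u=Σ⁻¹μ = [1.2126  1.0674  0.0796  2.1099]
v=Σ⁻¹𝟙 = [20.4993  16.6803  5.5210  24.8308]
a=μᵀu=0.325929  b=𝟙ᵀu=4.469504  c=𝟙ᵀv=67.531444  D=ac−b²=2.033963
λ₁=(c·0.090−b)/D = (67.531444·0.090−4.469504)/2.033963 = 0.790735
λ₂=(a−b·0.090)/D = (0.325929−4.469504·0.090)/2.033963 = -0.037526
w* = 0.790735·u + -0.037526·v:
  w_0 = 0.790735·1.2126 + -0.037526·20.4993 = 0.1896  (Visa)
  w_1 = 0.790735·1.0674 + -0.037526·16.6803 = 0.2181  (Kellogg)
  w_2 = 0.790735·0.0796 + -0.037526·5.5210 = -0.1442  (Xerox)
  w_3 = 0.790735·2.1099 + -0.037526·24.8308 = 0.7366  (GE)
Σw_i=1.0000  μᵀw=0.0900
σ²=wᵀΣw=λ₁·μ_p+λ₂ = 0.790735·0.090 + -0.037526 = 0.033640 ≈ 0.0336


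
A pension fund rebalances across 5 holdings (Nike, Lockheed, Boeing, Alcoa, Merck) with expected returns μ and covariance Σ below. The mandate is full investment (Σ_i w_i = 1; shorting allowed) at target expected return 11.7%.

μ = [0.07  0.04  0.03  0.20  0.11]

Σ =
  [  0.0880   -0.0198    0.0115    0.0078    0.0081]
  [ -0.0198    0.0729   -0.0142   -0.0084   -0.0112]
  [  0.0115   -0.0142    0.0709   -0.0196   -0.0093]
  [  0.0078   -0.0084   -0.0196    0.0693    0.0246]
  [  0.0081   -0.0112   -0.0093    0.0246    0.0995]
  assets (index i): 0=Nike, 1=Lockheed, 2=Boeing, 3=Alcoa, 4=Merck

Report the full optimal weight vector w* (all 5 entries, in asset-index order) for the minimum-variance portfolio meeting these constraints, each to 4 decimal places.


p=Σ⁻¹μ = [0.5788  1.4795  1.5988  3.2497  0.5709]
q=Σ⁻¹𝟙 = [11.2868  25.1551  23.9757  19.6744  9.3397]
a=μᵀp=0.860407  b=𝟙ᵀp=7.477789  c=𝟙ᵀq=89.431638  D=ac−b²=21.030292
λ₁=(c·0.117−b)/D = (89.431638·0.117−7.477789)/21.030292 = 0.141972
λ₂=(a−b·0.117)/D = (0.860407−7.477789·0.117)/21.030292 = -0.000689
w* = 0.141972·p + -0.000689·q:
  w_0 = 0.141972·0.5788 + -0.000689·11.2868 = 0.0744  (Nike)
  w_1 = 0.141972·1.4795 + -0.000689·25.1551 = 0.1927  (Lockheed)
  w_2 = 0.141972·1.5988 + -0.000689·23.9757 = 0.2105  (Boeing)
  w_3 = 0.141972·3.2497 + -0.000689·19.6744 = 0.4478  (Alcoa)
  w_4 = 0.141972·0.5709 + -0.000689·9.3397 = 0.0746  (Merck)
Σw_i=1.0000  μᵀw=0.1170
σ²=wᵀΣw=λ₁·μ_p+λ₂ = 0.141972·0.117 + -0.000689 = 0.015922 ≈ 0.0159

0.0744  0.1927  0.2105  0.4478  0.0746


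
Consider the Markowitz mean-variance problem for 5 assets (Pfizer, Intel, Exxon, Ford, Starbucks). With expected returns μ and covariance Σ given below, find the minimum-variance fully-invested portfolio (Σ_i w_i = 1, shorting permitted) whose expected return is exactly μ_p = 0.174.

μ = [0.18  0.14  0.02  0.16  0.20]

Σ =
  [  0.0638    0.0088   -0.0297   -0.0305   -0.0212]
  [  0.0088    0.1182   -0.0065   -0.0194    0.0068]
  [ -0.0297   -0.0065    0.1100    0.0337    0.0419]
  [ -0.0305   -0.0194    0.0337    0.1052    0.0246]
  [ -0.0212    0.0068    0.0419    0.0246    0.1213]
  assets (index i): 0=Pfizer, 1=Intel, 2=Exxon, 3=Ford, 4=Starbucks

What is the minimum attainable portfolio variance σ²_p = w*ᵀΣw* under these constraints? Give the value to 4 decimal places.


0.0171

p=Σ⁻¹μ = [4.5113  1.1704  -0.0410  2.6244  1.8536]
q=Σ⁻¹𝟙 = [28.3147  8.9699  10.4678  14.5855  6.1160]
a=μᵀp=1.765692  b=𝟙ᵀp=10.118662  c=𝟙ᵀq=68.453865  D=ac−b²=18.481126
λ₁=(c·0.174−b)/D = (68.453865·0.174−10.118662)/18.481126 = 0.096981
λ₂=(a−b·0.174)/D = (1.765692−10.118662·0.174)/18.481126 = 0.000273
w* = 0.096981·p + 0.000273·q:
  w_0 = 0.096981·4.5113 + 0.000273·28.3147 = 0.4452  (Pfizer)
  w_1 = 0.096981·1.1704 + 0.000273·8.9699 = 0.1160  (Intel)
  w_2 = 0.096981·-0.0410 + 0.000273·10.4678 = -0.0011  (Exxon)
  w_3 = 0.096981·2.6244 + 0.000273·14.5855 = 0.2585  (Ford)
  w_4 = 0.096981·1.8536 + 0.000273·6.1160 = 0.1814  (Starbucks)
Σw_i=1.0000  μᵀw=0.1740
σ²=wᵀΣw=λ₁·μ_p+λ₂ = 0.096981·0.174 + 0.000273 = 0.017148 ≈ 0.0171


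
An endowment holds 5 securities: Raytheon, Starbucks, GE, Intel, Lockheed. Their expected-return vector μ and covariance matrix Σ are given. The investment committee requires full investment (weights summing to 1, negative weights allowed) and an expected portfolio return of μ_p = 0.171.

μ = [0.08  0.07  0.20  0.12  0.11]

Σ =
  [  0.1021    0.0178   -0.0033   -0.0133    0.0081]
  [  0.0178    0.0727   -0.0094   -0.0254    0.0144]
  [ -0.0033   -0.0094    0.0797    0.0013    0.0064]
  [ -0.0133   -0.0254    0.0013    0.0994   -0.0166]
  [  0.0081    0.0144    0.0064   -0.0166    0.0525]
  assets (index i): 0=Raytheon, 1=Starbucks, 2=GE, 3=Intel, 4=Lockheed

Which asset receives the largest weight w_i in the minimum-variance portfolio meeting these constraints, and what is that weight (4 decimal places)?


p=Σ⁻¹μ = [0.7211  1.4166  2.5216  1.9509  1.9049]
q=Σ⁻¹𝟙 = [8.3545  16.2714  13.1192  18.0721  17.4106]
a=μᵀp=1.104803  b=𝟙ᵀp=8.515013  c=𝟙ᵀq=73.227782  D=ac−b²=8.396828
λ₁=(c·0.171−b)/D = (73.227782·0.171−8.515013)/8.396828 = 0.477197
λ₂=(a−b·0.171)/D = (1.104803−8.515013·0.171)/8.396828 = -0.041833
w* = 0.477197·p + -0.041833·q:
  w_0 = 0.477197·0.7211 + -0.041833·8.3545 = -0.0054  (Raytheon)
  w_1 = 0.477197·1.4166 + -0.041833·16.2714 = -0.0047  (Starbucks)
  w_2 = 0.477197·2.5216 + -0.041833·13.1192 = 0.6545  (GE)
  w_3 = 0.477197·1.9509 + -0.041833·18.0721 = 0.1749  (Intel)
  w_4 = 0.477197·1.9049 + -0.041833·17.4106 = 0.1807  (Lockheed)
Σw_i=1.0000  μᵀw=0.1710
σ²=wᵀΣw=λ₁·μ_p+λ₂ = 0.477197·0.171 + -0.041833 = 0.039768 ≈ 0.0398

GE (0.6545)


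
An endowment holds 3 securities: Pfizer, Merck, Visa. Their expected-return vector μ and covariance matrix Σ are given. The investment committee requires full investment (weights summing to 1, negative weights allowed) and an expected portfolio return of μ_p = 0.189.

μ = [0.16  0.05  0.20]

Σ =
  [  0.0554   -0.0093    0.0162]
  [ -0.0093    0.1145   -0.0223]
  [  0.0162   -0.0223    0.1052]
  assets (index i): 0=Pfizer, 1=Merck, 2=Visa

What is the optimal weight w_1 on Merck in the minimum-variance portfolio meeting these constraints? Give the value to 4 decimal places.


-0.0784

x=Σ⁻¹μ = [2.5506  0.9780  1.7157]
y=Σ⁻¹𝟙 = [17.3177  11.9662  9.3755]
a=μᵀx=0.800127  b=𝟙ᵀx=5.244240  c=𝟙ᵀy=38.659386  D=ac−b²=3.430355
λ₁=(c·0.189−b)/D = (38.659386·0.189−5.244240)/3.430355 = 0.601216
λ₂=(a−b·0.189)/D = (0.800127−5.244240·0.189)/3.430355 = -0.055689
w* = 0.601216·x + -0.055689·y:
  w_0 = 0.601216·2.5506 + -0.055689·17.3177 = 0.5690  (Pfizer)
  w_1 = 0.601216·0.9780 + -0.055689·11.9662 = -0.0784  (Merck)
  w_2 = 0.601216·1.7157 + -0.055689·9.3755 = 0.5094  (Visa)
Σw_i=1.0000  μᵀw=0.1890
σ²=wᵀΣw=λ₁·μ_p+λ₂ = 0.601216·0.189 + -0.055689 = 0.057940 ≈ 0.0579


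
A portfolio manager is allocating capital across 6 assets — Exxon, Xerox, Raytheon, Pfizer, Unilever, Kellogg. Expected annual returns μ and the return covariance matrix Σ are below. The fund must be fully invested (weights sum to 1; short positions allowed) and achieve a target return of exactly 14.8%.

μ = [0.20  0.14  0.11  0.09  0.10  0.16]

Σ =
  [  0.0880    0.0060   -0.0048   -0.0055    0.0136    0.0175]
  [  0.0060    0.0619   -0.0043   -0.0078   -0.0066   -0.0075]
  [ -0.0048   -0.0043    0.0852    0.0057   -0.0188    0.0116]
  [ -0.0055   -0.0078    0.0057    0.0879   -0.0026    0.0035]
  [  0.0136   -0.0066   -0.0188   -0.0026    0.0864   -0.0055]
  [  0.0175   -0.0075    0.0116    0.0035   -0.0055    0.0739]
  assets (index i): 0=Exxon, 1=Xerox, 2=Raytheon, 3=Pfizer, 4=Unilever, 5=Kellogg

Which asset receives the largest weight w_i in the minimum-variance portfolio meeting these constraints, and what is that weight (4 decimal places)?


Xerox (0.2650)

p=Σ⁻¹μ = [1.6237  2.7668  1.5370  1.2439  1.6048  1.8807]
q=Σ⁻¹𝟙 = [6.4315  21.4074  14.2532  12.7415  16.4818  12.5673]
a=μᵀp=1.454495  b=𝟙ᵀp=10.656863  c=𝟙ᵀq=83.882655  D=ac−b²=8.438197
λ₁=(c·0.148−b)/D = (83.882655·0.148−10.656863)/8.438197 = 0.208311
λ₂=(a−b·0.148)/D = (1.454495−10.656863·0.148)/8.438197 = -0.014543
w* = 0.208311·p + -0.014543·q:
  w_0 = 0.208311·1.6237 + -0.014543·6.4315 = 0.2447  (Exxon)
  w_1 = 0.208311·2.7668 + -0.014543·21.4074 = 0.2650  (Xerox)
  w_2 = 0.208311·1.5370 + -0.014543·14.2532 = 0.1129  (Raytheon)
  w_3 = 0.208311·1.2439 + -0.014543·12.7415 = 0.0738  (Pfizer)
  w_4 = 0.208311·1.6048 + -0.014543·16.4818 = 0.0946  (Unilever)
  w_5 = 0.208311·1.8807 + -0.014543·12.5673 = 0.2090  (Kellogg)
Σw_i=1.0000  μᵀw=0.1480
σ²=wᵀΣw=λ₁·μ_p+λ₂ = 0.208311·0.148 + -0.014543 = 0.016287 ≈ 0.0163


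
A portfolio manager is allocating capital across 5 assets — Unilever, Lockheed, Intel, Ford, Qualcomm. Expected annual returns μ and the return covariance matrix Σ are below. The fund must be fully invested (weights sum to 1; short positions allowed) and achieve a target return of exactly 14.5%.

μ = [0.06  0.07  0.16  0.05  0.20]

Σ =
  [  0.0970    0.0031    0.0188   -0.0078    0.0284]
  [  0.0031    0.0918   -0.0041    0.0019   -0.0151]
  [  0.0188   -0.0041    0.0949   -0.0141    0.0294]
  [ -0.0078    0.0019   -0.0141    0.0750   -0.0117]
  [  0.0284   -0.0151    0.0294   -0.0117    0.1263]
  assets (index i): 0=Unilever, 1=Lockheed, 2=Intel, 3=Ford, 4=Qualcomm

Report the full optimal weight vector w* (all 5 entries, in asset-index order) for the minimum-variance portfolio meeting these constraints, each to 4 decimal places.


-0.0777  0.1975  0.3310  0.1798  0.3695

p=Σ⁻¹μ = [-0.0391  1.0494  1.4480  1.1401  1.4863]
q=Σ⁻¹𝟙 = [7.3203  11.8833  9.9417  16.7436  6.9292]
a=μᵀp=0.657065  b=𝟙ᵀp=5.084734  c=𝟙ᵀq=52.818052  D=ac−b²=8.850374
λ₁=(c·0.145−b)/D = (52.818052·0.145−5.084734)/8.850374 = 0.290822
λ₂=(a−b·0.145)/D = (0.657065−5.084734·0.145)/8.850374 = -0.009064
w* = 0.290822·p + -0.009064·q:
  w_0 = 0.290822·-0.0391 + -0.009064·7.3203 = -0.0777  (Unilever)
  w_1 = 0.290822·1.0494 + -0.009064·11.8833 = 0.1975  (Lockheed)
  w_2 = 0.290822·1.4480 + -0.009064·9.9417 = 0.3310  (Intel)
  w_3 = 0.290822·1.1401 + -0.009064·16.7436 = 0.1798  (Ford)
  w_4 = 0.290822·1.4863 + -0.009064·6.9292 = 0.3695  (Qualcomm)
Σw_i=1.0000  μᵀw=0.1450
σ²=wᵀΣw=λ₁·μ_p+λ₂ = 0.290822·0.145 + -0.009064 = 0.033105 ≈ 0.0331


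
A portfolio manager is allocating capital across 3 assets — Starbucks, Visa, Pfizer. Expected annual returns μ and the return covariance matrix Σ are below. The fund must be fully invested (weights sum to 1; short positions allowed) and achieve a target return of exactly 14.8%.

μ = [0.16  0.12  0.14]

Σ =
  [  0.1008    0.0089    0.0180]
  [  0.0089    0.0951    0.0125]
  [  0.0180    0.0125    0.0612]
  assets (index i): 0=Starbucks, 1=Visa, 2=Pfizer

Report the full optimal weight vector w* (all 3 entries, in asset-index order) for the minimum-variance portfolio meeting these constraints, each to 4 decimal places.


0.4763  0.0763  0.4475

p=Σ⁻¹μ = [1.1938  0.9203  1.7485]
q=Σ⁻¹𝟙 = [6.9421  8.2065  12.6219]
a=μᵀp=0.546233  b=𝟙ᵀp=3.862591  c=𝟙ᵀq=27.770566  D=ac−b²=0.249600
λ₁=(c·0.148−b)/D = (27.770566·0.148−3.862591)/0.249600 = 0.991396
λ₂=(a−b·0.148)/D = (0.546233−3.862591·0.148)/0.249600 = -0.101883
w* = 0.991396·p + -0.101883·q:
  w_0 = 0.991396·1.1938 + -0.101883·6.9421 = 0.4763  (Starbucks)
  w_1 = 0.991396·0.9203 + -0.101883·8.2065 = 0.0763  (Visa)
  w_2 = 0.991396·1.7485 + -0.101883·12.6219 = 0.4475  (Pfizer)
Σw_i=1.0000  μᵀw=0.1480
σ²=wᵀΣw=λ₁·μ_p+λ₂ = 0.991396·0.148 + -0.101883 = 0.044843 ≈ 0.0448


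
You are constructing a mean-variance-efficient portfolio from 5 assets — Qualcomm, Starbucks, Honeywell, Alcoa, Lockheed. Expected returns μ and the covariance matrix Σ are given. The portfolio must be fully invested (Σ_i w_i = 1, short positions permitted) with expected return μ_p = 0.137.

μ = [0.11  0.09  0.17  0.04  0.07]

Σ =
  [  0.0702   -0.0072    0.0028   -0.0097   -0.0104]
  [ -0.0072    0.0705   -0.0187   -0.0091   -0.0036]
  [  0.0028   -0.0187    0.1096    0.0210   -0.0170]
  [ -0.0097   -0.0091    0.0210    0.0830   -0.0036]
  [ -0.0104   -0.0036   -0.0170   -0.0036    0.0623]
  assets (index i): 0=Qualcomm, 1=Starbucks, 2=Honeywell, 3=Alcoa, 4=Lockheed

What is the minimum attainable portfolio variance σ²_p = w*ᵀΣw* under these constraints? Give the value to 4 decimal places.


0.0270

u=Σ⁻¹μ = [2.1137  2.2368  2.1200  0.5339  2.2151]
v=Σ⁻¹𝟙 = [21.9331  23.2732  13.6736  14.8158  25.6449]
a=μᵀu=0.970637  b=𝟙ᵀu=9.219510  c=𝟙ᵀv=99.340539  D=ac−b²=11.424281
λ₁=(c·0.137−b)/D = (99.340539·0.137−9.219510)/11.424281 = 0.384282
λ₂=(a−b·0.137)/D = (0.970637−9.219510·0.137)/11.424281 = -0.025598
w* = 0.384282·u + -0.025598·v:
  w_0 = 0.384282·2.1137 + -0.025598·21.9331 = 0.2508  (Qualcomm)
  w_1 = 0.384282·2.2368 + -0.025598·23.2732 = 0.2638  (Starbucks)
  w_2 = 0.384282·2.1200 + -0.025598·13.6736 = 0.4647  (Honeywell)
  w_3 = 0.384282·0.5339 + -0.025598·14.8158 = -0.1741  (Alcoa)
  w_4 = 0.384282·2.2151 + -0.025598·25.6449 = 0.1948  (Lockheed)
Σw_i=1.0000  μᵀw=0.1370
σ²=wᵀΣw=λ₁·μ_p+λ₂ = 0.384282·0.137 + -0.025598 = 0.027049 ≈ 0.0270


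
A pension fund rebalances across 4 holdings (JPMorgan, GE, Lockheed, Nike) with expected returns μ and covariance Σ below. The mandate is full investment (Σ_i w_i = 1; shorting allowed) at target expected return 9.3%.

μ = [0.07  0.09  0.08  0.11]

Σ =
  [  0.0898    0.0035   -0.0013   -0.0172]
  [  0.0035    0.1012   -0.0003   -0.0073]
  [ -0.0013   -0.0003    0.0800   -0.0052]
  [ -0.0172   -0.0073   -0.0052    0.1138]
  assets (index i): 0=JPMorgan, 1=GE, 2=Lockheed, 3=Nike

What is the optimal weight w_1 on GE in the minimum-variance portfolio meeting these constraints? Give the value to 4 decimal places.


0.2519

g=Σ⁻¹μ = [0.9937  0.9468  1.0995  1.2278]
h=Σ⁻¹𝟙 = [13.2409  10.3343  13.5385  12.0702]
a=μᵀg=0.377784  b=𝟙ᵀg=4.267749  c=𝟙ᵀh=49.183881  D=ac−b²=0.367204
λ₁=(c·0.093−b)/D = (49.183881·0.093−4.267749)/0.367204 = 0.834284
λ₂=(a−b·0.093)/D = (0.377784−4.267749·0.093)/0.367204 = -0.052060
w* = 0.834284·g + -0.052060·h:
  w_0 = 0.834284·0.9937 + -0.052060·13.2409 = 0.1397  (JPMorgan)
  w_1 = 0.834284·0.9468 + -0.052060·10.3343 = 0.2519  (GE)
  w_2 = 0.834284·1.0995 + -0.052060·13.5385 = 0.2125  (Lockheed)
  w_3 = 0.834284·1.2278 + -0.052060·12.0702 = 0.3959  (Nike)
Σw_i=1.0000  μᵀw=0.0930
σ²=wᵀΣw=λ₁·μ_p+λ₂ = 0.834284·0.093 + -0.052060 = 0.025528 ≈ 0.0255


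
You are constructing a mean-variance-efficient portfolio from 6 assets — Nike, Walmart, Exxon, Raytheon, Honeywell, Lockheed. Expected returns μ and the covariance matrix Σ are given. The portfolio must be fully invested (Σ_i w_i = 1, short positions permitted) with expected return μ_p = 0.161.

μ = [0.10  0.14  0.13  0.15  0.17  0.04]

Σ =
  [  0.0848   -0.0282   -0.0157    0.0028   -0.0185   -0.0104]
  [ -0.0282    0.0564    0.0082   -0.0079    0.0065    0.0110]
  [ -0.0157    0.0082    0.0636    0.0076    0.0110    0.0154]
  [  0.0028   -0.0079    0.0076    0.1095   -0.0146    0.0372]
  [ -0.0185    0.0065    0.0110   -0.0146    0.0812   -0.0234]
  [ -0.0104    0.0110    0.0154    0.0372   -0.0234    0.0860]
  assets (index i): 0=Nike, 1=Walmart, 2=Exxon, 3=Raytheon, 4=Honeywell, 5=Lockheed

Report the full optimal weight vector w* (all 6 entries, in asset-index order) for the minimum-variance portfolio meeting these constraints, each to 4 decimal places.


p=Σ⁻¹μ = [3.2791  3.8217  1.6888  1.7915  2.6314  0.0115]
q=Σ⁻¹𝟙 = [28.3736  26.8581  12.1459  8.3204  19.7118  11.2132]
a=μᵀp=1.799020  b=𝟙ᵀp=13.224048  c=𝟙ᵀq=106.622939  D=ac−b²=16.941365
λ₁=(c·0.161−b)/D = (106.622939·0.161−13.224048)/16.941365 = 0.232699
λ₂=(a−b·0.161)/D = (1.799020−13.224048·0.161)/16.941365 = -0.019482
w* = 0.232699·p + -0.019482·q:
  w_0 = 0.232699·3.2791 + -0.019482·28.3736 = 0.2103  (Nike)
  w_1 = 0.232699·3.8217 + -0.019482·26.8581 = 0.3661  (Walmart)
  w_2 = 0.232699·1.6888 + -0.019482·12.1459 = 0.1564  (Exxon)
  w_3 = 0.232699·1.7915 + -0.019482·8.3204 = 0.2548  (Raytheon)
  w_4 = 0.232699·2.6314 + -0.019482·19.7118 = 0.2283  (Honeywell)
  w_5 = 0.232699·0.0115 + -0.019482·11.2132 = -0.2158  (Lockheed)
Σw_i=1.0000  μᵀw=0.1610
σ²=wᵀΣw=λ₁·μ_p+λ₂ = 0.232699·0.161 + -0.019482 = 0.017983 ≈ 0.0180

0.2103  0.3661  0.1564  0.2548  0.2283  -0.2158


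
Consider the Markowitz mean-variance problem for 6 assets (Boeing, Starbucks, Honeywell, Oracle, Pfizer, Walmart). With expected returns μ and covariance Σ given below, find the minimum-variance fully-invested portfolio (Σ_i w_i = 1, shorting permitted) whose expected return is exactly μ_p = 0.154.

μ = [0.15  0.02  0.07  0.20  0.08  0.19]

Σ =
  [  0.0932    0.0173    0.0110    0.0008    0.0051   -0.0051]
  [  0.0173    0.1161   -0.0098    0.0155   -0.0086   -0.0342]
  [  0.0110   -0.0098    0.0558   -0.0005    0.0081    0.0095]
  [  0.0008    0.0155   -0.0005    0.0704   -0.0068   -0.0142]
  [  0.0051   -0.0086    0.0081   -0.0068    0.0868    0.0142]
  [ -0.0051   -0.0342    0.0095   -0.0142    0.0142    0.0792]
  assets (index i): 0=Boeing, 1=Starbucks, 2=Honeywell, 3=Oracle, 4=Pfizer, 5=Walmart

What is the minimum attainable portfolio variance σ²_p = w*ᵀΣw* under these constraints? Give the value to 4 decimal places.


0.0150

x=Σ⁻¹μ = [1.5781  0.4952  0.4363  3.4129  0.5862  3.1689]
y=Σ⁻¹𝟙 = [7.0092  12.6506  14.4880  15.9723  9.3176  17.9957]
a=μᵀx=1.608717  b=𝟙ᵀx=9.677603  c=𝟙ᵀy=77.433405  D=ac−b²=30.912418
λ₁=(c·0.154−b)/D = (77.433405·0.154−9.677603)/30.912418 = 0.072694
λ₂=(a−b·0.154)/D = (1.608717−9.677603·0.154)/30.912418 = 0.003829
w* = 0.072694·x + 0.003829·y:
  w_0 = 0.072694·1.5781 + 0.003829·7.0092 = 0.1416  (Boeing)
  w_1 = 0.072694·0.4952 + 0.003829·12.6506 = 0.0844  (Starbucks)
  w_2 = 0.072694·0.4363 + 0.003829·14.4880 = 0.0872  (Honeywell)
  w_3 = 0.072694·3.4129 + 0.003829·15.9723 = 0.3093  (Oracle)
  w_4 = 0.072694·0.5862 + 0.003829·9.3176 = 0.0783  (Pfizer)
  w_5 = 0.072694·3.1689 + 0.003829·17.9957 = 0.2993  (Walmart)
Σw_i=1.0000  μᵀw=0.1540
σ²=wᵀΣw=λ₁·μ_p+λ₂ = 0.072694·0.154 + 0.003829 = 0.015024 ≈ 0.0150


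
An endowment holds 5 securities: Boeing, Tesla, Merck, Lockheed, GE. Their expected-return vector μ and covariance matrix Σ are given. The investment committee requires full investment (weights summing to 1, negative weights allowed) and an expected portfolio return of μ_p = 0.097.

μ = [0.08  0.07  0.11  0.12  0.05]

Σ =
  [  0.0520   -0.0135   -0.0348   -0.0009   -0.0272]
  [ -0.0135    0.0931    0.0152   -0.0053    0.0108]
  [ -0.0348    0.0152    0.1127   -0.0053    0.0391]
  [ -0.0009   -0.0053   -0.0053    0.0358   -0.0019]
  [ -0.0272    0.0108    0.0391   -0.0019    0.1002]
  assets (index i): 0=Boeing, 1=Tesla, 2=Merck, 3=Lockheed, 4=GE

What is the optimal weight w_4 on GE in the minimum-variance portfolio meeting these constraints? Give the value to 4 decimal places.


0.0556

g=Σ⁻¹μ = [3.4863  1.0989  1.8531  3.9126  0.6780]
h=Σ⁻¹𝟙 = [42.0474  14.4492  16.6719  34.3394  13.9822]
a=μᵀg=1.063087  b=𝟙ᵀg=11.028975  c=𝟙ᵀh=121.490008  D=ac−b²=7.516124
λ₁=(c·0.097−b)/D = (121.490008·0.097−11.028975)/7.516124 = 0.100525
λ₂=(a−b·0.097)/D = (1.063087−11.028975·0.097)/7.516124 = -0.000895
w* = 0.100525·g + -0.000895·h:
  w_0 = 0.100525·3.4863 + -0.000895·42.0474 = 0.3128  (Boeing)
  w_1 = 0.100525·1.0989 + -0.000895·14.4492 = 0.0975  (Tesla)
  w_2 = 0.100525·1.8531 + -0.000895·16.6719 = 0.1714  (Merck)
  w_3 = 0.100525·3.9126 + -0.000895·34.3394 = 0.3626  (Lockheed)
  w_4 = 0.100525·0.6780 + -0.000895·13.9822 = 0.0556  (GE)
Σw_i=1.0000  μᵀw=0.0970
σ²=wᵀΣw=λ₁·μ_p+λ₂ = 0.100525·0.097 + -0.000895 = 0.008856 ≈ 0.0089


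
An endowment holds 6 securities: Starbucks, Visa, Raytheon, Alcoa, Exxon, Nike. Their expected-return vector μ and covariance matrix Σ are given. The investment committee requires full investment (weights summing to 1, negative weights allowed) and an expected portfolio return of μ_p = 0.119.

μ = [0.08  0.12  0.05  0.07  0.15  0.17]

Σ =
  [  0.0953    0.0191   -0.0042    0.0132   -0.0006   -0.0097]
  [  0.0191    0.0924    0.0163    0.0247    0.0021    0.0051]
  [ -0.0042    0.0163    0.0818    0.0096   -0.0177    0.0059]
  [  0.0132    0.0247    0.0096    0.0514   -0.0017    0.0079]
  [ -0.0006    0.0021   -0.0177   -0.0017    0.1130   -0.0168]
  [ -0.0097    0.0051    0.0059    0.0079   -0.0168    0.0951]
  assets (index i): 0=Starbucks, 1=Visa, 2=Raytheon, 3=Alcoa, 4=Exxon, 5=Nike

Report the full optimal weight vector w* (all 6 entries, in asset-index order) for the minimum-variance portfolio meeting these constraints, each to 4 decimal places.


0.1478  0.0830  0.1457  0.1120  0.2433  0.2683

u=Σ⁻¹μ = [0.8905  0.7343  0.6921  0.3903  1.7407  2.0712]
v=Σ⁻¹𝟙 = [10.2369  2.3133  12.8052  11.9156  12.8174  11.9153]
a=μᵀu=0.834495  b=𝟙ᵀu=6.519130  c=𝟙ᵀv=62.003860  D=ac−b²=9.242878
λ₁=(c·0.119−b)/D = (62.003860·0.119−6.519130)/9.242878 = 0.092972
λ₂=(a−b·0.119)/D = (0.834495−6.519130·0.119)/9.242878 = 0.006353
w* = 0.092972·u + 0.006353·v:
  w_0 = 0.092972·0.8905 + 0.006353·10.2369 = 0.1478  (Starbucks)
  w_1 = 0.092972·0.7343 + 0.006353·2.3133 = 0.0830  (Visa)
  w_2 = 0.092972·0.6921 + 0.006353·12.8052 = 0.1457  (Raytheon)
  w_3 = 0.092972·0.3903 + 0.006353·11.9156 = 0.1120  (Alcoa)
  w_4 = 0.092972·1.7407 + 0.006353·12.8174 = 0.2433  (Exxon)
  w_5 = 0.092972·2.0712 + 0.006353·11.9153 = 0.2683  (Nike)
Σw_i=1.0000  μᵀw=0.1190
σ²=wᵀΣw=λ₁·μ_p+λ₂ = 0.092972·0.119 + 0.006353 = 0.017417 ≈ 0.0174


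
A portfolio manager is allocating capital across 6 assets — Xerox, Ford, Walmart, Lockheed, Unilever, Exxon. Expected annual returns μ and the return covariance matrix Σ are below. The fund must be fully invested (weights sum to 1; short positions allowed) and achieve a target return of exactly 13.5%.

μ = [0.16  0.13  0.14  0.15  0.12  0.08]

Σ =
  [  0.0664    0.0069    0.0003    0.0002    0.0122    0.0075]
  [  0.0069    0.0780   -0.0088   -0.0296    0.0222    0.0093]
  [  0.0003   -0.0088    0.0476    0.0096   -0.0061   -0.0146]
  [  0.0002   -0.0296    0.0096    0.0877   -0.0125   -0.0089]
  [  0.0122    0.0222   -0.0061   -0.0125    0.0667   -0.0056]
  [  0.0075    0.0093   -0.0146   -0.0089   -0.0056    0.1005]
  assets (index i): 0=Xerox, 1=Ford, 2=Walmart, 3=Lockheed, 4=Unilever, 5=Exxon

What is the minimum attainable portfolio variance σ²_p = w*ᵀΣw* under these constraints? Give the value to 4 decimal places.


0.0107

x=Σ⁻¹μ = [1.7142  2.2142  3.4463  2.4374  1.6272  1.2704]
y=Σ⁻¹𝟙 = [8.9138  15.6560  26.5922  17.3228  15.0109  14.0699]
a=μᵀx=1.707107  b=𝟙ᵀx=12.709706  c=𝟙ᵀy=97.565535  D=ac−b²=5.018144
λ₁=(c·0.135−b)/D = (97.565535·0.135−12.709706)/5.018144 = 0.091994
λ₂=(a−b·0.135)/D = (1.707107−12.709706·0.135)/5.018144 = -0.001734
w* = 0.091994·x + -0.001734·y:
  w_0 = 0.091994·1.7142 + -0.001734·8.9138 = 0.1422  (Xerox)
  w_1 = 0.091994·2.2142 + -0.001734·15.6560 = 0.1765  (Ford)
  w_2 = 0.091994·3.4463 + -0.001734·26.5922 = 0.2709  (Walmart)
  w_3 = 0.091994·2.4374 + -0.001734·17.3228 = 0.1942  (Lockheed)
  w_4 = 0.091994·1.6272 + -0.001734·15.0109 = 0.1237  (Unilever)
  w_5 = 0.091994·1.2704 + -0.001734·14.0699 = 0.0925  (Exxon)
Σw_i=1.0000  μᵀw=0.1350
σ²=wᵀΣw=λ₁·μ_p+λ₂ = 0.091994·0.135 + -0.001734 = 0.010685 ≈ 0.0107


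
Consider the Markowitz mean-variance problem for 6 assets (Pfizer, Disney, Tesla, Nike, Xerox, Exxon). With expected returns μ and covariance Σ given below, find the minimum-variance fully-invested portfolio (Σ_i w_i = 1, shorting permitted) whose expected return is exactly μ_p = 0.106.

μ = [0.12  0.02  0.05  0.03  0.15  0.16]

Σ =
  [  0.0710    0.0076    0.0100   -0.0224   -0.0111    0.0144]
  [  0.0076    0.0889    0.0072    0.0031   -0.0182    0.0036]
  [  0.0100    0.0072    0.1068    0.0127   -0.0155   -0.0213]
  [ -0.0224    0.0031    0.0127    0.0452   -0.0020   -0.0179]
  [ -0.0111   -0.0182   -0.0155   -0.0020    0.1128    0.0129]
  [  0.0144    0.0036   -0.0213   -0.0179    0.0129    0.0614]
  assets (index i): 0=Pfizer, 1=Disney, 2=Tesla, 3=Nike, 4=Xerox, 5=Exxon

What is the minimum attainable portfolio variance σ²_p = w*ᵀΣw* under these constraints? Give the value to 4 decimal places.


x=Σ⁻¹μ = [2.0563  0.0603  0.7227  2.6696  1.3611  2.8631]
y=Σ⁻¹𝟙 = [21.6463  8.8304  8.2559  39.3872  11.6698  22.5870]
a=μᵀx=1.026433  b=𝟙ᵀx=9.732965  c=𝟙ᵀy=112.376554  D=ac−b²=20.616339
λ₁=(c·0.106−b)/D = (112.376554·0.106−9.732965)/20.616339 = 0.105690
λ₂=(a−b·0.106)/D = (1.026433−9.732965·0.106)/20.616339 = -0.000255
w* = 0.105690·x + -0.000255·y:
  w_0 = 0.105690·2.0563 + -0.000255·21.6463 = 0.2118  (Pfizer)
  w_1 = 0.105690·0.0603 + -0.000255·8.8304 = 0.0041  (Disney)
  w_2 = 0.105690·0.7227 + -0.000255·8.2559 = 0.0743  (Tesla)
  w_3 = 0.105690·2.6696 + -0.000255·39.3872 = 0.2721  (Nike)
  w_4 = 0.105690·1.3611 + -0.000255·11.6698 = 0.1409  (Xerox)
  w_5 = 0.105690·2.8631 + -0.000255·22.5870 = 0.2968  (Exxon)
Σw_i=1.0000  μᵀw=0.1060
σ²=wᵀΣw=λ₁·μ_p+λ₂ = 0.105690·0.106 + -0.000255 = 0.010948 ≈ 0.0109

0.0109


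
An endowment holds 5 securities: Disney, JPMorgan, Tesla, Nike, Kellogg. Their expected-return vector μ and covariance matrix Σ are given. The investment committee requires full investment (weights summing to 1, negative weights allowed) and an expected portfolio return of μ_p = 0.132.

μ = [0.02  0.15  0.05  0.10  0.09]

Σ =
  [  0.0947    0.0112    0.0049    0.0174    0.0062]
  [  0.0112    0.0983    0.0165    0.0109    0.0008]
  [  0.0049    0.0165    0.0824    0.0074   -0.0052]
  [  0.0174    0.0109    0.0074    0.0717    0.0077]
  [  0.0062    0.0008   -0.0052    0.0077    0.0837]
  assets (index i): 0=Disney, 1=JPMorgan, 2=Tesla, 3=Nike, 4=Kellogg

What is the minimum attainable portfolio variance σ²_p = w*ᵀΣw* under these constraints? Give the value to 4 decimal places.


u=Σ⁻¹μ = [-0.2351  1.3701  0.3102  1.1044  0.9973]
v=Σ⁻¹𝟙 = [6.8598  6.5700  10.3085  9.0181  11.1873]
a=μᵀu=0.416510  b=𝟙ᵀu=3.546795  c=𝟙ᵀv=43.943808  D=ac−b²=5.723282
λ₁=(c·0.132−b)/D = (43.943808·0.132−3.546795)/5.723282 = 0.393793
λ₂=(a−b·0.132)/D = (0.416510−3.546795·0.132)/5.723282 = -0.009027
w* = 0.393793·u + -0.009027·v:
  w_0 = 0.393793·-0.2351 + -0.009027·6.8598 = -0.1545  (Disney)
  w_1 = 0.393793·1.3701 + -0.009027·6.5700 = 0.4802  (JPMorgan)
  w_2 = 0.393793·0.3102 + -0.009027·10.3085 = 0.0291  (Tesla)
  w_3 = 0.393793·1.1044 + -0.009027·9.0181 = 0.3535  (Nike)
  w_4 = 0.393793·0.9973 + -0.009027·11.1873 = 0.2917  (Kellogg)
Σw_i=1.0000  μᵀw=0.1320
σ²=wᵀΣw=λ₁·μ_p+λ₂ = 0.393793·0.132 + -0.009027 = 0.042953 ≈ 0.0430

0.0430


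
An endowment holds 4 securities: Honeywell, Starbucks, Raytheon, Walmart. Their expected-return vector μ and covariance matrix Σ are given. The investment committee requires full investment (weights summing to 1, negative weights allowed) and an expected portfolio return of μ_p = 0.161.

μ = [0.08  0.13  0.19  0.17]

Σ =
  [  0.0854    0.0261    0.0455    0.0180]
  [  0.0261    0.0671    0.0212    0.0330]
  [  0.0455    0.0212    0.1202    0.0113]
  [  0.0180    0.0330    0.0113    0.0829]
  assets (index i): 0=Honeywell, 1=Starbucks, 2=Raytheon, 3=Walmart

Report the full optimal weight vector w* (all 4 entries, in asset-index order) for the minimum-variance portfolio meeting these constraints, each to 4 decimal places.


g=Σ⁻¹μ = [-0.4328  0.8606  1.4418  1.6055]
h=Σ⁻¹𝟙 = [5.5808  7.9148  4.1401  7.1360]
a=μᵀg=0.624139  b=𝟙ᵀg=3.475130  c=𝟙ᵀh=24.771714  D=ac−b²=3.384459
λ₁=(c·0.161−b)/D = (24.771714·0.161−3.475130)/3.384459 = 0.151609
λ₂=(a−b·0.161)/D = (0.624139−3.475130·0.161)/3.384459 = 0.019100
w* = 0.151609·g + 0.019100·h:
  w_0 = 0.151609·-0.4328 + 0.019100·5.5808 = 0.0410  (Honeywell)
  w_1 = 0.151609·0.8606 + 0.019100·7.9148 = 0.2817  (Starbucks)
  w_2 = 0.151609·1.4418 + 0.019100·4.1401 = 0.2977  (Raytheon)
  w_3 = 0.151609·1.6055 + 0.019100·7.1360 = 0.3797  (Walmart)
Σw_i=1.0000  μᵀw=0.1610
σ²=wᵀΣw=λ₁·μ_p+λ₂ = 0.151609·0.161 + 0.019100 = 0.043509 ≈ 0.0435

0.0410  0.2817  0.2977  0.3797


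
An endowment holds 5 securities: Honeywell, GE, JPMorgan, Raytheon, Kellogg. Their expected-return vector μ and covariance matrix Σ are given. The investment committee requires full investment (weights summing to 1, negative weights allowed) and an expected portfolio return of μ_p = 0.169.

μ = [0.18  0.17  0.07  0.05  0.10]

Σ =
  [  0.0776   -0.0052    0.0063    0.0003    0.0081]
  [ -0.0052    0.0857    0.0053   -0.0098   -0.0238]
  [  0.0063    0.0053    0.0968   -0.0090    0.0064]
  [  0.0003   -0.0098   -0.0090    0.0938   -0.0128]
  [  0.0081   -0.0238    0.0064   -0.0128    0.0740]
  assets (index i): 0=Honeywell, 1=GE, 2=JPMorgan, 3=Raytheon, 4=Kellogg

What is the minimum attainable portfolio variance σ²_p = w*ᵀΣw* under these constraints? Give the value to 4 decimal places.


u=Σ⁻¹μ = [2.2459  2.8350  0.3849  1.1570  2.1842]
v=Σ⁻¹𝟙 = [11.2692  19.3949  8.6892  16.2940  20.5847]
a=μᵀu=1.189420  b=𝟙ᵀu=8.807005  c=𝟙ᵀv=76.232035  D=ac−b²=13.108546
λ₁=(c·0.169−b)/D = (76.232035·0.169−8.807005)/13.108546 = 0.310958
λ₂=(a−b·0.169)/D = (1.189420−8.807005·0.169)/13.108546 = -0.022807
w* = 0.310958·u + -0.022807·v:
  w_0 = 0.310958·2.2459 + -0.022807·11.2692 = 0.4414  (Honeywell)
  w_1 = 0.310958·2.8350 + -0.022807·19.3949 = 0.4392  (GE)
  w_2 = 0.310958·0.3849 + -0.022807·8.6892 = -0.0785  (JPMorgan)
  w_3 = 0.310958·1.1570 + -0.022807·16.2940 = -0.0118  (Raytheon)
  w_4 = 0.310958·2.1842 + -0.022807·20.5847 = 0.2097  (Kellogg)
Σw_i=1.0000  μᵀw=0.1690
σ²=wᵀΣw=λ₁·μ_p+λ₂ = 0.310958·0.169 + -0.022807 = 0.029745 ≈ 0.0297

0.0297


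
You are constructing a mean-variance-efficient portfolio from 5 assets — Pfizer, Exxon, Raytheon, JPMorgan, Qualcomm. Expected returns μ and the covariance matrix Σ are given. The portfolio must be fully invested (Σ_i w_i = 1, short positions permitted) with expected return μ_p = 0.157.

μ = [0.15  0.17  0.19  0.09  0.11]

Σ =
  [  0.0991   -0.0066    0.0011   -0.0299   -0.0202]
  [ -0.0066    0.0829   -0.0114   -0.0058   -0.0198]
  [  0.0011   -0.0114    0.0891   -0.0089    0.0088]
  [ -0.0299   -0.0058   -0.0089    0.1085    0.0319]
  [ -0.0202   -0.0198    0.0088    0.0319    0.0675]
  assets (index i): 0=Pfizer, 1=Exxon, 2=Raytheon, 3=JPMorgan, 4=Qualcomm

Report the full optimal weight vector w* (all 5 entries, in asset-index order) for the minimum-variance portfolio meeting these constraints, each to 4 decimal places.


0.2028  0.3078  0.2689  0.0547  0.1658

p=Σ⁻¹μ = [2.5658  3.2597  2.3897  1.1758  2.4864]
q=Σ⁻¹𝟙 = [18.5825  20.7629  12.7673  10.6877  19.7508]
a=μᵀp=1.772379  b=𝟙ᵀp=11.877347  c=𝟙ᵀq=82.551274  D=ac−b²=5.240787
λ₁=(c·0.157−b)/D = (82.551274·0.157−11.877347)/5.240787 = 0.206687
λ₂=(a−b·0.157)/D = (1.772379−11.877347·0.157)/5.240787 = -0.017624
w* = 0.206687·p + -0.017624·q:
  w_0 = 0.206687·2.5658 + -0.017624·18.5825 = 0.2028  (Pfizer)
  w_1 = 0.206687·3.2597 + -0.017624·20.7629 = 0.3078  (Exxon)
  w_2 = 0.206687·2.3897 + -0.017624·12.7673 = 0.2689  (Raytheon)
  w_3 = 0.206687·1.1758 + -0.017624·10.6877 = 0.0547  (JPMorgan)
  w_4 = 0.206687·2.4864 + -0.017624·19.7508 = 0.1658  (Qualcomm)
Σw_i=1.0000  μᵀw=0.1570
σ²=wᵀΣw=λ₁·μ_p+λ₂ = 0.206687·0.157 + -0.017624 = 0.014826 ≈ 0.0148
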